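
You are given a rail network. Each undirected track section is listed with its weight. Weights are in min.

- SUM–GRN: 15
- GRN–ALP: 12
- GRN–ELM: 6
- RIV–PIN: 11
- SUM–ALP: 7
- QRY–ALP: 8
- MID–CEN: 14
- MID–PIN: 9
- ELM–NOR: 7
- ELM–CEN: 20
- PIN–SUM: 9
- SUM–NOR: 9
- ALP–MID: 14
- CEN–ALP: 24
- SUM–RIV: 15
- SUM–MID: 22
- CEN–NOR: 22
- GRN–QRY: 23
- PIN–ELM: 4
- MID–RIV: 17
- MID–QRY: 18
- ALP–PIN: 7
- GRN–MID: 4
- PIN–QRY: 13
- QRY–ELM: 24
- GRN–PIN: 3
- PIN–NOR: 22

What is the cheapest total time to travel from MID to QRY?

Candidate routes:
MID - GRN - PIN - QRY: 4+3+13 = 20
MID - QRY: 18 = 18
MID - ALP - QRY: 14+8 = 22
The minimum is 18 min via MID - QRY.

18 min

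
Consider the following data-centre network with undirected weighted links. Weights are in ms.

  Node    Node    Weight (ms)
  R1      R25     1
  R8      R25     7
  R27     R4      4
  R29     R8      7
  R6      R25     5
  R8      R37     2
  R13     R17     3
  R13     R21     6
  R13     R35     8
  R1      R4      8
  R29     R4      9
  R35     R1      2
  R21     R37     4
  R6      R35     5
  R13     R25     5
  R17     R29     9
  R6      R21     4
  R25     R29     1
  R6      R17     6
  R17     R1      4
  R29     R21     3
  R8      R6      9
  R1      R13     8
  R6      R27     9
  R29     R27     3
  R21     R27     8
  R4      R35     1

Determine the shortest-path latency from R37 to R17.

Enumerating some paths:
R37 → R8 → R25 → R1 → R17: 2+7+1+4 = 14
R37 → R21 → R29 → R25 → R1 → R17: 4+3+1+1+4 = 13
Cheapest is R37 → R21 → R29 → R25 → R1 → R17 at 13 ms.

13 ms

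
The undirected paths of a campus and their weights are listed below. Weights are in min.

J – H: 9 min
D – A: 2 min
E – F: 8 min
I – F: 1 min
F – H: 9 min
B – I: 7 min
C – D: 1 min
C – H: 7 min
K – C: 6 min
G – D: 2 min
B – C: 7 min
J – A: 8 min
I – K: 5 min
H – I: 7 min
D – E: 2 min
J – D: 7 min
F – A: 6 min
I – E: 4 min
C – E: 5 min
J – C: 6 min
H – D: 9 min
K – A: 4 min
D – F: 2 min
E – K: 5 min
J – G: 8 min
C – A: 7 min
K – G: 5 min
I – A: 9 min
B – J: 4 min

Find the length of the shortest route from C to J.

6 min

Compare a few routes:
C–J: 6 = 6
C–D–J: 1+7 = 8
C–B–J: 7+4 = 11
C–D–A–J: 1+2+8 = 11
Cheapest is C–J at 6 min.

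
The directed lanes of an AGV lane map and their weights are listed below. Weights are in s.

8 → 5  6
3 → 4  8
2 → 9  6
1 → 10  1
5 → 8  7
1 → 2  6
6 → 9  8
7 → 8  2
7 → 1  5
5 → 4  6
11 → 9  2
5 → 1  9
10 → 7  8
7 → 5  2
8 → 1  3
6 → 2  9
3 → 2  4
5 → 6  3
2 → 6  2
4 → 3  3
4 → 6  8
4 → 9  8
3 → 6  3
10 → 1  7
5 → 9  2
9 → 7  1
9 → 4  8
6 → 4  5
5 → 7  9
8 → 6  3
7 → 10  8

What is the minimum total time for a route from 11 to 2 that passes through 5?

Shortest 11→5: 11–9–7–5 = 5
Shortest 5→2: 5–6–2 = 12
Total via 5: 5 + 12 = 17 s.

17 s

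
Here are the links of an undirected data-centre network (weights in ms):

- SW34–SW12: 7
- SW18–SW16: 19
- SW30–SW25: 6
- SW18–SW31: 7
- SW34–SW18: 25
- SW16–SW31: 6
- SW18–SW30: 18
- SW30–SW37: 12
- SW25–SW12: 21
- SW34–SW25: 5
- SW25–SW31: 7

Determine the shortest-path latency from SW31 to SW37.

25 ms

Candidate routes:
SW31 - SW18 - SW30 - SW37: 7+18+12 = 37
SW31 - SW25 - SW30 - SW37: 7+6+12 = 25
Cheapest is SW31 - SW25 - SW30 - SW37 at 25 ms.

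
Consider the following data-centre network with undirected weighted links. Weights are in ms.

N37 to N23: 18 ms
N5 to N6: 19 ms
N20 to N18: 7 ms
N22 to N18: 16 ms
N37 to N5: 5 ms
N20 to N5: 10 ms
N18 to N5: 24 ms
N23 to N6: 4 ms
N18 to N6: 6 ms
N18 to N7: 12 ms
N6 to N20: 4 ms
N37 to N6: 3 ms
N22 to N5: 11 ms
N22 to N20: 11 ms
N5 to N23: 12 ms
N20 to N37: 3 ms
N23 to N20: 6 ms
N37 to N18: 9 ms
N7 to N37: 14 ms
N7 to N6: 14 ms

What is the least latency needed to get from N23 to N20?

6 ms

Candidate routes:
N23–N6–N20: 4+4 = 8
N23–N20: 6 = 6
The minimum is 6 ms via N23–N20.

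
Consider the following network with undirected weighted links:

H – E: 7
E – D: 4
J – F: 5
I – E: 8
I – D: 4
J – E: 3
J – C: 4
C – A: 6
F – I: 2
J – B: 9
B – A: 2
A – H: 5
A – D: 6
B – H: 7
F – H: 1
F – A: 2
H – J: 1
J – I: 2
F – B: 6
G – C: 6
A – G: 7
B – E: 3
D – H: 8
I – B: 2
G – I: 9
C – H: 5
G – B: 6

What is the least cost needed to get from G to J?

Shortest distances from G:
G: 0
B: 6  (via G)
C: 6  (via G)
A: 7  (via G)
I: 8  (via B)
E: 9  (via B)
F: 9  (via A)
H: 10  (via F)
J: 10  (via C)
Shortest route: G → C → J = 10.

10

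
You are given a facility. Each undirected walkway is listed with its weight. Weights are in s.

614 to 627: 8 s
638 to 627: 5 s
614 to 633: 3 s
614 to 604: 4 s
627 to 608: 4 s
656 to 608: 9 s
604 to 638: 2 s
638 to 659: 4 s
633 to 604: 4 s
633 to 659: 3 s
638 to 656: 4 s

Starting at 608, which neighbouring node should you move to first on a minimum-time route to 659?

Compare a few routes:
608 → 656 → 638 → 659: 9+4+4 = 17
608 → 627 → 638 → 659: 4+5+4 = 13
608 → 627 → 614 → 633 → 659: 4+8+3+3 = 18
608 → 627 → 638 → 604 → 633 → 659: 4+5+2+4+3 = 18
Cheapest is 608 → 627 → 638 → 659 at 13 s.
So from 608 the first move is to 627.

627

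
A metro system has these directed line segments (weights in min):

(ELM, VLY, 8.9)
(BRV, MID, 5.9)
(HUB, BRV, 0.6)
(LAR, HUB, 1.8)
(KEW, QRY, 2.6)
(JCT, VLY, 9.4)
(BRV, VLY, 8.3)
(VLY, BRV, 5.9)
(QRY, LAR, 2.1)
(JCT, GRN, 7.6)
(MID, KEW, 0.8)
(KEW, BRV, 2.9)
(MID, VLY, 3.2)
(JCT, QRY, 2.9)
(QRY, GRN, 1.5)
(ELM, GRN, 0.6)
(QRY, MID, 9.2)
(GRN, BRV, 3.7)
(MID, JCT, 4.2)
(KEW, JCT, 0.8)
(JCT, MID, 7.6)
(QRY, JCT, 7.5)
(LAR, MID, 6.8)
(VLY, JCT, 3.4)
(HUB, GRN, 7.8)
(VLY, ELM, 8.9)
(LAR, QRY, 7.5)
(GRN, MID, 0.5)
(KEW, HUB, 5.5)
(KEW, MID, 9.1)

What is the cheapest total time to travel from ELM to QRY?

4.5 min

Settle nodes by increasing distance from ELM:
ELM: 0
GRN: 0.6  (via ELM)
MID: 1.1  (via GRN)
KEW: 1.9  (via MID)
JCT: 2.7  (via KEW)
BRV: 4.3  (via GRN)
VLY: 4.3  (via MID)
QRY: 4.5  (via KEW)
Shortest route: ELM–GRN–MID–KEW–QRY = 4.5 min.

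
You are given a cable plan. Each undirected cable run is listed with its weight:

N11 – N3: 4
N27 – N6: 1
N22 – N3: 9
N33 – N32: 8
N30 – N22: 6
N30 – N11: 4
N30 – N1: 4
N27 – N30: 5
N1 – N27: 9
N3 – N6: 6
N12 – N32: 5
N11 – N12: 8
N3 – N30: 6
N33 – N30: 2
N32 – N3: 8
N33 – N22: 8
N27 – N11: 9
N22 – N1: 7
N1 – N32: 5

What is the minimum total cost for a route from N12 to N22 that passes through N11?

18

Shortest N12→N11: N12 → N11 = 8
Shortest N11→N22: N11 → N30 → N22 = 10
Total via N11: 8 + 10 = 18.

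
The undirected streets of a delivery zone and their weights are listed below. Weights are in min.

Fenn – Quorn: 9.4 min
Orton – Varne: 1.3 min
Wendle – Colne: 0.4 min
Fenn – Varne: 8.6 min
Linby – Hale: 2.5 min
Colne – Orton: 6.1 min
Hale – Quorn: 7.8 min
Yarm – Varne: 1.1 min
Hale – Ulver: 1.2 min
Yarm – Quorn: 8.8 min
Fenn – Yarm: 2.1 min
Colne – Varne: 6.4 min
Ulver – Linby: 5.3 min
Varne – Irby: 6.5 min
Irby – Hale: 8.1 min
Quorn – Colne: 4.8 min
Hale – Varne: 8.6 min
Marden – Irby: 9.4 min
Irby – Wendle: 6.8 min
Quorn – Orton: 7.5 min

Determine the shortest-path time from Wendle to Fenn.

Settle nodes by increasing distance from Wendle:
Wendle: 0
Colne: 0.4  (via Wendle)
Quorn: 5.2  (via Colne)
Orton: 6.5  (via Colne)
Varne: 6.8  (via Colne)
Irby: 6.8  (via Wendle)
Yarm: 7.9  (via Varne)
Fenn: 10  (via Yarm)
Shortest route: Wendle → Colne → Varne → Yarm → Fenn = 10 min.

10 min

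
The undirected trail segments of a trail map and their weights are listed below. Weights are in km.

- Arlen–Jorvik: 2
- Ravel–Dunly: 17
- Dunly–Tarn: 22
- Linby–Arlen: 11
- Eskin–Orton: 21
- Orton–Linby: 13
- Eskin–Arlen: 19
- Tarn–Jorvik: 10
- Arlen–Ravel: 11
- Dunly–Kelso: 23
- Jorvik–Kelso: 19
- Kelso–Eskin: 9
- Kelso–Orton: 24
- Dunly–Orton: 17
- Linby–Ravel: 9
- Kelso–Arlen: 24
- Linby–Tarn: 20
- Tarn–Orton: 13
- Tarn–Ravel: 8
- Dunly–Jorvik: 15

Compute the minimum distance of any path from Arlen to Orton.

Settle nodes by increasing distance from Arlen:
Arlen: 0
Jorvik: 2  (via Arlen)
Linby: 11  (via Arlen)
Ravel: 11  (via Arlen)
Tarn: 12  (via Jorvik)
Dunly: 17  (via Jorvik)
Eskin: 19  (via Arlen)
Kelso: 21  (via Jorvik)
Orton: 24  (via Linby)
Shortest route: Arlen–Linby–Orton = 24 km.

24 km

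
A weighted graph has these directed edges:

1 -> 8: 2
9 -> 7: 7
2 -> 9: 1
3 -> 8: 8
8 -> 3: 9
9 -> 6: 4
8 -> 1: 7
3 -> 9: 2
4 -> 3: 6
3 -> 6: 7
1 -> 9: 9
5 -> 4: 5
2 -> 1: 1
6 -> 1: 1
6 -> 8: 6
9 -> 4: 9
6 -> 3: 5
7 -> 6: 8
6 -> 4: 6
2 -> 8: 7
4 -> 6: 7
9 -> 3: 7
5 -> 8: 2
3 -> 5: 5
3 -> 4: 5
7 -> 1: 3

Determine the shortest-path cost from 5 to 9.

Settle nodes by increasing distance from 5:
5: 0
8: 2  (via 5)
4: 5  (via 5)
1: 9  (via 8)
3: 11  (via 8)
6: 12  (via 4)
9: 13  (via 3)
Shortest route: 5 → 8 → 3 → 9 = 13.

13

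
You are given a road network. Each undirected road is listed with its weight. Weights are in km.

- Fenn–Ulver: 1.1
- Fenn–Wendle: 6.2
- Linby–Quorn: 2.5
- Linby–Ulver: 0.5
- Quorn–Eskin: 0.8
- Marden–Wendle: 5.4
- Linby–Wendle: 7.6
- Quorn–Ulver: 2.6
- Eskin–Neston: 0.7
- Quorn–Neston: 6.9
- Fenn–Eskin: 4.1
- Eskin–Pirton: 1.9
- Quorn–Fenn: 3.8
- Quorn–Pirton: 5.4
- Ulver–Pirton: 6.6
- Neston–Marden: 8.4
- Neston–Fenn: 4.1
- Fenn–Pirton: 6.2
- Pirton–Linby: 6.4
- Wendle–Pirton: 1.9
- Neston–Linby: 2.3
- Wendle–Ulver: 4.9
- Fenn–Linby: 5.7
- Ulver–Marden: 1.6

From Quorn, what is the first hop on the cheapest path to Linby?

Linby

Enumerating some paths:
Quorn → Ulver → Linby: 2.6+0.5 = 3.1
Quorn → Linby: 2.5 = 2.5
The minimum is 2.5 km via Quorn → Linby.
So from Quorn the first move is to Linby.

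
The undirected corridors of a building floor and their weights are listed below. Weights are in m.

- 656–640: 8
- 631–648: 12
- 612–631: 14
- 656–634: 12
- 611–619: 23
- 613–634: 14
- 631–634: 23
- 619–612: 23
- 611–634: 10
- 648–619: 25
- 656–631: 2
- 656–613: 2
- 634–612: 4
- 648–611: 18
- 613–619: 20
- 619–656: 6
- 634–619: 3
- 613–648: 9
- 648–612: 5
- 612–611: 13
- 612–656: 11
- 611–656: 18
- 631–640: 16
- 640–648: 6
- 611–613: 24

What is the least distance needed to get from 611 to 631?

Settle nodes by increasing distance from 611:
611: 0
634: 10  (via 611)
619: 13  (via 634)
612: 13  (via 611)
656: 18  (via 611)
648: 18  (via 611)
613: 20  (via 656)
631: 20  (via 656)
Shortest route: 611 → 656 → 631 = 20 m.

20 m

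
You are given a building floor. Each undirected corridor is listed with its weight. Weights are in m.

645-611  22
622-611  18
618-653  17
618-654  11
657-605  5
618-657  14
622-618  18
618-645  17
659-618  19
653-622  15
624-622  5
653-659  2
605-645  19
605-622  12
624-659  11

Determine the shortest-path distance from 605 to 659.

Settle nodes by increasing distance from 605:
605: 0
657: 5  (via 605)
622: 12  (via 605)
624: 17  (via 622)
645: 19  (via 605)
618: 19  (via 657)
653: 27  (via 622)
659: 28  (via 624)
Shortest route: 605 → 622 → 624 → 659 = 28 m.

28 m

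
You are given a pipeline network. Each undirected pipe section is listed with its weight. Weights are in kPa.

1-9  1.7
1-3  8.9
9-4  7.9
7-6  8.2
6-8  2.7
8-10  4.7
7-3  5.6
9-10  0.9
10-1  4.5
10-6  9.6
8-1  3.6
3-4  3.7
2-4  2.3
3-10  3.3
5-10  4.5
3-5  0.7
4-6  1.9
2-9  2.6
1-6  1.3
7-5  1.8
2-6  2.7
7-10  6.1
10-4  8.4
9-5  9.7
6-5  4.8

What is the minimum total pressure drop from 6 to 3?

5.5 kPa

Compare a few routes:
6–5–3: 4.8+0.7 = 5.5
6–4–3: 1.9+3.7 = 5.6
Cheapest is 6–5–3 at 5.5 kPa.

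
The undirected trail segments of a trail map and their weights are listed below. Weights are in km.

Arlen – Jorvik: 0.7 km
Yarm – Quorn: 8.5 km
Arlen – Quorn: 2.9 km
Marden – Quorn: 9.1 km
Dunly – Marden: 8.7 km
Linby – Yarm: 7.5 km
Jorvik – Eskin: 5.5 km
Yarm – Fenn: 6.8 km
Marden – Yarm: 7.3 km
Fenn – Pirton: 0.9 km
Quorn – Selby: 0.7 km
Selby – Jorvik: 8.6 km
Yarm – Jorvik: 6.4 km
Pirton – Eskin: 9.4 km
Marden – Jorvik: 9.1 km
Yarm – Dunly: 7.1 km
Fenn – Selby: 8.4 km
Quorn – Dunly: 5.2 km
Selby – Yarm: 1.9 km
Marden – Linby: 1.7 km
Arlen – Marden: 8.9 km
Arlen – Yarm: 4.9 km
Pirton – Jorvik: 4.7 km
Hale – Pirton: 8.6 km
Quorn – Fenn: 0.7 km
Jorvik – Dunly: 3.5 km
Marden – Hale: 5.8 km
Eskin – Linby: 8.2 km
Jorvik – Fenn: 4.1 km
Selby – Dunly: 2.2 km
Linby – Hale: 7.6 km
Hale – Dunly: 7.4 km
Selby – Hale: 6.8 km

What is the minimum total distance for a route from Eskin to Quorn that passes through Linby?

18.3 km

Shortest Eskin→Linby: Eskin–Linby = 8.2
Best Linby to Quorn: Linby–Yarm–Selby–Quorn costing 10.1
Total via Linby: 8.2 + 10.1 = 18.3 km.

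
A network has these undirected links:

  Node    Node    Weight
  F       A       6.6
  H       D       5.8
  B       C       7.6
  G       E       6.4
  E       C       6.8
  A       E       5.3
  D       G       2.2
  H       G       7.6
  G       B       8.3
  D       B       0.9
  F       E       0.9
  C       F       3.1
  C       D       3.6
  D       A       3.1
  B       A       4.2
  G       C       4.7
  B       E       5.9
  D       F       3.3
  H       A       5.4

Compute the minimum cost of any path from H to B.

Compare a few routes:
H - G - D - B: 7.6+2.2+0.9 = 10.7
H - A - D - B: 5.4+3.1+0.9 = 9.4
H - A - B: 5.4+4.2 = 9.6
H - D - B: 5.8+0.9 = 6.7
Cheapest is H - D - B at 6.7.

6.7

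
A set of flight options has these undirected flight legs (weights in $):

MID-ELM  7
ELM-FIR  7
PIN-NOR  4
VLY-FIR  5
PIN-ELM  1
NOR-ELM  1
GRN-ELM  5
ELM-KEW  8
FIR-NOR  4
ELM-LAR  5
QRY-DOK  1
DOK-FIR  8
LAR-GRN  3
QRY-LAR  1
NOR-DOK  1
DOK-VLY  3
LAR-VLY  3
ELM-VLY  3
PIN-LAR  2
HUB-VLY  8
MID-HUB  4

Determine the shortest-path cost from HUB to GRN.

$14

Candidate routes:
HUB–VLY–LAR–GRN: 8+3+3 = 14
HUB–MID–ELM–GRN: 4+7+5 = 16
HUB–VLY–DOK–QRY–LAR–GRN: 8+3+1+1+3 = 16
HUB–VLY–ELM–GRN: 8+3+5 = 16
Cheapest is HUB–VLY–LAR–GRN at $14.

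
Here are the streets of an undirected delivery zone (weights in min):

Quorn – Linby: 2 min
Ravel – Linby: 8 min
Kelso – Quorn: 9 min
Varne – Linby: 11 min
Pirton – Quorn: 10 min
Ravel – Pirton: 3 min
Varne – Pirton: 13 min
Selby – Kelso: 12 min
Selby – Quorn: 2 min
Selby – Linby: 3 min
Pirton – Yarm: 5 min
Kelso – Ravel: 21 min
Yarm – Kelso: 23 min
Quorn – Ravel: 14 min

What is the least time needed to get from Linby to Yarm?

16 min

Shortest distances from Linby:
Linby: 0
Quorn: 2  (via Linby)
Selby: 3  (via Linby)
Ravel: 8  (via Linby)
Kelso: 11  (via Quorn)
Pirton: 11  (via Ravel)
Varne: 11  (via Linby)
Yarm: 16  (via Pirton)
Shortest route: Linby → Ravel → Pirton → Yarm = 16 min.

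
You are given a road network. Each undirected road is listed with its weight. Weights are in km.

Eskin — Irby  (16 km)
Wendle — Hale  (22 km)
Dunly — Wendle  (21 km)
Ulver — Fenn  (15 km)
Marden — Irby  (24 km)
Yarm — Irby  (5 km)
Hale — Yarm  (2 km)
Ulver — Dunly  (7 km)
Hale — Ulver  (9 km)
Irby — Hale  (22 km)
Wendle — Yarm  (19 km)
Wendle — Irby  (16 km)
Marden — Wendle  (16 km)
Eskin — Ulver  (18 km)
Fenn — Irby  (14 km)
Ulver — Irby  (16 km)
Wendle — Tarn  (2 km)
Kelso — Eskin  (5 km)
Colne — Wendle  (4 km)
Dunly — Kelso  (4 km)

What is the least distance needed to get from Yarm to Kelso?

22 km

Shortest distances from Yarm:
Yarm: 0
Hale: 2  (via Yarm)
Irby: 5  (via Yarm)
Ulver: 11  (via Hale)
Dunly: 18  (via Ulver)
Wendle: 19  (via Yarm)
Fenn: 19  (via Irby)
Tarn: 21  (via Wendle)
Eskin: 21  (via Irby)
Kelso: 22  (via Dunly)
Shortest route: Yarm → Hale → Ulver → Dunly → Kelso = 22 km.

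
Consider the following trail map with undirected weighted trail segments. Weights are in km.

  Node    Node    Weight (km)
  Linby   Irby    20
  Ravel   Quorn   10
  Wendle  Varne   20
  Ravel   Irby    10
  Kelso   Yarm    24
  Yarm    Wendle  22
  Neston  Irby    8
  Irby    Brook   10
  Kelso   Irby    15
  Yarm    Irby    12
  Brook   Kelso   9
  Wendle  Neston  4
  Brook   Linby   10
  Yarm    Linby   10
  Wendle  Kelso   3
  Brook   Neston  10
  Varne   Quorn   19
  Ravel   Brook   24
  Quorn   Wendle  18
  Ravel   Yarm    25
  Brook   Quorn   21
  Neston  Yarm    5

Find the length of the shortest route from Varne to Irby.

32 km

Compare a few routes:
Varne–Quorn–Ravel–Irby: 19+10+10 = 39
Varne–Wendle–Neston–Irby: 20+4+8 = 32
Varne–Wendle–Kelso–Irby: 20+3+15 = 38
Varne–Wendle–Neston–Yarm–Irby: 20+4+5+12 = 41
Cheapest is Varne–Wendle–Neston–Irby at 32 km.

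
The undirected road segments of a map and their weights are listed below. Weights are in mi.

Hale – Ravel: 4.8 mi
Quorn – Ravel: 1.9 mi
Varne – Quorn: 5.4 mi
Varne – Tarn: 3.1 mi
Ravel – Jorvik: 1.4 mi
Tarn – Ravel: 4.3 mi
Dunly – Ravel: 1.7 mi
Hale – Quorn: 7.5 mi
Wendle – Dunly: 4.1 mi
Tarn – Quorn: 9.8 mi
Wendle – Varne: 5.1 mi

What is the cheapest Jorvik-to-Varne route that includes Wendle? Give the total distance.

Best Jorvik to Wendle: Jorvik–Ravel–Dunly–Wendle costing 7.2
Shortest Wendle→Varne: Wendle–Varne = 5.1
Total via Wendle: 7.2 + 5.1 = 12.3 mi.

12.3 mi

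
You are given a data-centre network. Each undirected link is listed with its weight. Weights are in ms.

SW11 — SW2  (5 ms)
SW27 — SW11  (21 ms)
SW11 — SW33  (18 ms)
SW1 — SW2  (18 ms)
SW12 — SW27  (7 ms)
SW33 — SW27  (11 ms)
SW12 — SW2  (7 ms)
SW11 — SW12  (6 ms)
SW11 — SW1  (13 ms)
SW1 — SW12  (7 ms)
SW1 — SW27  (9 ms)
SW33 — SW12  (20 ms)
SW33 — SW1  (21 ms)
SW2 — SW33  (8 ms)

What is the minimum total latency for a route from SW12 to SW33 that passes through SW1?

Best SW12 to SW1: SW12–SW1 costing 7
Best SW1 to SW33: SW1–SW27–SW33 costing 20
Total via SW1: 7 + 20 = 27 ms.

27 ms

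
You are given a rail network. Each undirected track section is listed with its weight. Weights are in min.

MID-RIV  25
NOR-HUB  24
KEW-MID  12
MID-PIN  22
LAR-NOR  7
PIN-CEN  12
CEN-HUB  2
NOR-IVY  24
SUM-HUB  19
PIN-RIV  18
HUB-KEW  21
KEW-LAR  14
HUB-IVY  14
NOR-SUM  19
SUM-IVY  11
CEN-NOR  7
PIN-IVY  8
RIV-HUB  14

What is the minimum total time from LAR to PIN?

Enumerating some paths:
LAR → NOR → IVY → PIN: 7+24+8 = 39
LAR → NOR → CEN → HUB → IVY → PIN: 7+7+2+14+8 = 38
LAR → NOR → CEN → PIN: 7+7+12 = 26
Cheapest is LAR → NOR → CEN → PIN at 26 min.

26 min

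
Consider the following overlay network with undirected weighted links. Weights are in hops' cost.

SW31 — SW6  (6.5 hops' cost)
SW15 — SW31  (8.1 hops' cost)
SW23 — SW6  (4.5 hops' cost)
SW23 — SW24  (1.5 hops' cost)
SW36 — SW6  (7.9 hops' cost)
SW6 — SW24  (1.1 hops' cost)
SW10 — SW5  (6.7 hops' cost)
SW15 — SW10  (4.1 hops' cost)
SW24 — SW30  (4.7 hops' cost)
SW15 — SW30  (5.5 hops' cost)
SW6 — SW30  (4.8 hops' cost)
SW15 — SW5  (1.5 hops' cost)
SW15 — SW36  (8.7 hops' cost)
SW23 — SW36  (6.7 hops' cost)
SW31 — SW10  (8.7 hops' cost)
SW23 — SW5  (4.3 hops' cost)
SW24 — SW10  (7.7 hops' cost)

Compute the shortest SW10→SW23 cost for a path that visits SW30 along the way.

15.8 hops' cost

Best SW10 to SW30: SW10–SW15–SW30 costing 9.6
Best SW30 to SW23: SW30–SW24–SW23 costing 6.2
Total via SW30: 9.6 + 6.2 = 15.8 hops' cost.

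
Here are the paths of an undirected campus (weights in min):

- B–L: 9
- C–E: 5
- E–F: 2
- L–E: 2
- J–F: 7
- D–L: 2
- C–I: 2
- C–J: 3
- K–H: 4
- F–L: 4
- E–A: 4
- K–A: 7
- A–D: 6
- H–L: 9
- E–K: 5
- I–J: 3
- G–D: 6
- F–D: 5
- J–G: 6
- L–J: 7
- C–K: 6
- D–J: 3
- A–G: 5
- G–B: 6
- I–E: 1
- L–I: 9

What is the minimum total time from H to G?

16 min

Compare a few routes:
H–K–A–G: 4+7+5 = 16
H–K–E–I–J–G: 4+5+1+3+6 = 19
H–L–D–G: 9+2+6 = 17
H–K–E–A–G: 4+5+4+5 = 18
Cheapest is H–K–A–G at 16 min.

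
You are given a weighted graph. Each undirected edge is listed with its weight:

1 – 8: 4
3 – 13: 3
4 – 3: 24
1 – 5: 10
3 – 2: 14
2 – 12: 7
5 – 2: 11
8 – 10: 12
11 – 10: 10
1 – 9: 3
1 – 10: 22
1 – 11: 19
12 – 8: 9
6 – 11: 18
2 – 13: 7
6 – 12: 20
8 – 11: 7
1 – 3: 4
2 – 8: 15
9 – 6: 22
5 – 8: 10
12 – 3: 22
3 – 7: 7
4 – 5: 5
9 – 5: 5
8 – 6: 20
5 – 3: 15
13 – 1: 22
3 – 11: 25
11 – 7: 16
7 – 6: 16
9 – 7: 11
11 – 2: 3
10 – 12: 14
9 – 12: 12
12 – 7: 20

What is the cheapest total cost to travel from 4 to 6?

32

Shortest distances from 4:
4: 0
5: 5  (via 4)
9: 10  (via 5)
1: 13  (via 9)
8: 15  (via 5)
2: 16  (via 5)
3: 17  (via 1)
11: 19  (via 2)
13: 20  (via 3)
7: 21  (via 9)
12: 22  (via 9)
10: 27  (via 8)
6: 32  (via 9)
Shortest route: 4–5–9–6 = 32.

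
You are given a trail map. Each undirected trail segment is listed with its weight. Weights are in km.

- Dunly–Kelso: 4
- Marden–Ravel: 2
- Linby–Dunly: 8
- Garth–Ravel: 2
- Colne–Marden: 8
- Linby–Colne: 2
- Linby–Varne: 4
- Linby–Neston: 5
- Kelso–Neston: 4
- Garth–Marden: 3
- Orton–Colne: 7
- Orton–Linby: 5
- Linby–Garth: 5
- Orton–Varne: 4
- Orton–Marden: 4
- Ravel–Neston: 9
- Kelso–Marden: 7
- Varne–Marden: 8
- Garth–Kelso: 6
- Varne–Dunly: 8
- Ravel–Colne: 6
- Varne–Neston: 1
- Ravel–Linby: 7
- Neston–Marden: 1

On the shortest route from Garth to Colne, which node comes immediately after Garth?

Linby

Compare a few routes:
Garth - Ravel - Colne: 2+6 = 8
Garth - Linby - Colne: 5+2 = 7
The minimum is 7 km via Garth - Linby - Colne.
So from Garth the first move is to Linby.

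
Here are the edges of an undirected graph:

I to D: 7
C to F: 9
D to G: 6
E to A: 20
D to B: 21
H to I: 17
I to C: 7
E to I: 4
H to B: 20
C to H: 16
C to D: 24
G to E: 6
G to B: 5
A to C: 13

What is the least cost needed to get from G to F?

26

Shortest distances from G:
G: 0
B: 5  (via G)
D: 6  (via G)
E: 6  (via G)
I: 10  (via E)
C: 17  (via I)
H: 25  (via B)
A: 26  (via E)
F: 26  (via C)
Shortest route: G–E–I–C–F = 26.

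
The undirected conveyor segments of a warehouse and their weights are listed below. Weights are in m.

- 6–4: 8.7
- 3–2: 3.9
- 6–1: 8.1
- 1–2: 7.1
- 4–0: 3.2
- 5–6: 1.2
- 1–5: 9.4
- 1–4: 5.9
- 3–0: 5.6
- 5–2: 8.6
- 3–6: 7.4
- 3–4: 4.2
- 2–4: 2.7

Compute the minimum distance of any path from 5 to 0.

Shortest distances from 5:
5: 0
6: 1.2  (via 5)
2: 8.6  (via 5)
3: 8.6  (via 6)
1: 9.3  (via 6)
4: 9.9  (via 6)
0: 13.1  (via 4)
Shortest route: 5 → 6 → 4 → 0 = 13.1 m.

13.1 m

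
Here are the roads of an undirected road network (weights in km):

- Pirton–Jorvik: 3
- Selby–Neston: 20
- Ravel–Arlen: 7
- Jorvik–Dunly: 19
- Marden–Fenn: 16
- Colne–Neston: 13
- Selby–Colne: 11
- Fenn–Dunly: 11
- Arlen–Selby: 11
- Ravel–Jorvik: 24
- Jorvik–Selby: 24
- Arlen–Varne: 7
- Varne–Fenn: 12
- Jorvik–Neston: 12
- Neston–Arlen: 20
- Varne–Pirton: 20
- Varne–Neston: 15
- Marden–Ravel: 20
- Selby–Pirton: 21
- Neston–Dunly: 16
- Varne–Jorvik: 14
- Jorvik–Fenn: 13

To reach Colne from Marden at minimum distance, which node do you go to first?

Compare a few routes:
Marden–Fenn–Varne–Neston–Colne: 16+12+15+13 = 56
Marden–Ravel–Arlen–Selby–Colne: 20+7+11+11 = 49
Marden–Fenn–Jorvik–Neston–Colne: 16+13+12+13 = 54
The minimum is 49 km via Marden–Ravel–Arlen–Selby–Colne.
So from Marden the first move is to Ravel.

Ravel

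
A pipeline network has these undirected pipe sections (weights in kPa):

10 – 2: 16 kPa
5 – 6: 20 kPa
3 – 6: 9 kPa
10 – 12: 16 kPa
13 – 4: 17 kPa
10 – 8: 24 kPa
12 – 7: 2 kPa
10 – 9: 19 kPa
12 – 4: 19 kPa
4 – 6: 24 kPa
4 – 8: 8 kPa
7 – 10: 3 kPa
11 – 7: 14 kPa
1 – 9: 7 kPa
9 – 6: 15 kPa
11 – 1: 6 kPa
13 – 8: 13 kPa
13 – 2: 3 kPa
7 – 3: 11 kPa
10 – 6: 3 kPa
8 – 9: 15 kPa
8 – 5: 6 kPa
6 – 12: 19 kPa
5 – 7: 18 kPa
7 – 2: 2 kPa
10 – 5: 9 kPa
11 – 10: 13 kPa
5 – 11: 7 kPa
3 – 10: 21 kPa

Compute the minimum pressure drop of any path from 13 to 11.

19 kPa

Candidate routes:
13–2–7–10–11: 3+2+3+13 = 21
13–2–7–10–5–11: 3+2+3+9+7 = 24
13–8–5–11: 13+6+7 = 26
13–2–7–11: 3+2+14 = 19
The minimum is 19 kPa via 13–2–7–11.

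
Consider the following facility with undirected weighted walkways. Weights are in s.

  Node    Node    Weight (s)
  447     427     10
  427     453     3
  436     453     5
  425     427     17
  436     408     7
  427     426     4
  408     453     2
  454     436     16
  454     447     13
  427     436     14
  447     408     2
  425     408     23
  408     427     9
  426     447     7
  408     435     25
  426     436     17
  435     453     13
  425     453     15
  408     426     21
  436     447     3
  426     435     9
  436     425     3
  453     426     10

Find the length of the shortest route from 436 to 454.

16 s

Running Dijkstra from 436:
436: 0
447: 3  (via 436)
425: 3  (via 436)
408: 5  (via 447)
453: 5  (via 436)
427: 8  (via 453)
426: 10  (via 447)
454: 16  (via 436)
Shortest route: 436–454 = 16 s.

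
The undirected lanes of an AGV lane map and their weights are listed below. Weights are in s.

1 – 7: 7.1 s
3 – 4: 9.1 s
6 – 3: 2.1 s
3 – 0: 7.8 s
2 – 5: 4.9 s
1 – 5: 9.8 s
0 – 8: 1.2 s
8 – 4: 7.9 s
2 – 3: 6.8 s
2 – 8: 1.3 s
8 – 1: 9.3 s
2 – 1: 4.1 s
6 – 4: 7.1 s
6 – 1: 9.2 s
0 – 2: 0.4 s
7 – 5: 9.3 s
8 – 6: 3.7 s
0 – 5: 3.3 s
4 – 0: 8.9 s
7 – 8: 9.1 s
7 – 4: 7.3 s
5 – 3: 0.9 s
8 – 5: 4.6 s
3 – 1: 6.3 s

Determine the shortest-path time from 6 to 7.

12.3 s

Enumerating some paths:
6 → 8 → 7: 3.7+9.1 = 12.8
6 → 3 → 5 → 7: 2.1+0.9+9.3 = 12.3
Cheapest is 6 → 3 → 5 → 7 at 12.3 s.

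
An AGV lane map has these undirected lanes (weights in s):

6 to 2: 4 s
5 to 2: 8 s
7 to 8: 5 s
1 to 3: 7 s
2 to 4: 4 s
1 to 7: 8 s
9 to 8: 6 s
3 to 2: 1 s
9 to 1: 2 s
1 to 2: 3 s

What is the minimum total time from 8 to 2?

Running Dijkstra from 8:
8: 0
7: 5  (via 8)
9: 6  (via 8)
1: 8  (via 9)
2: 11  (via 1)
Shortest route: 8 → 9 → 1 → 2 = 11 s.

11 s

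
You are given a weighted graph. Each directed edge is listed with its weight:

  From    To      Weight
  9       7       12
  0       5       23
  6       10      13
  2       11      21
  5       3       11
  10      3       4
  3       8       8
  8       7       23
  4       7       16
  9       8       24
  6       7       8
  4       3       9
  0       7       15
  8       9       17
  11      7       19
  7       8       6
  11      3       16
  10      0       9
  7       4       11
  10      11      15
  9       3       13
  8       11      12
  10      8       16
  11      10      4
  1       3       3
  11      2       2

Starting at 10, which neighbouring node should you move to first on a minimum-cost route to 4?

Compare a few routes:
10 → 0 → 7 → 4: 9+15+11 = 35
10 → 11 → 7 → 4: 15+19+11 = 45
Cheapest is 10 → 0 → 7 → 4 at 35.
So from 10 the first move is to 0.

0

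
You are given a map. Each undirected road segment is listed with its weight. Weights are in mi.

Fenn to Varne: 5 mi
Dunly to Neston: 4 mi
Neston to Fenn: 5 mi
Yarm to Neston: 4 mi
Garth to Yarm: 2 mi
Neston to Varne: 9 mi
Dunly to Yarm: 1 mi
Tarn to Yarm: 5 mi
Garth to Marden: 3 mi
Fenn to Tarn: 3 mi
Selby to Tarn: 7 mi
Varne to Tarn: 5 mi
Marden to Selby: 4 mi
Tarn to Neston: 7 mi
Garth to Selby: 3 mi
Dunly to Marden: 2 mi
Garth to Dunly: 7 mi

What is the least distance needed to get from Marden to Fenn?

Shortest distances from Marden:
Marden: 0
Dunly: 2  (via Marden)
Garth: 3  (via Marden)
Yarm: 3  (via Dunly)
Selby: 4  (via Marden)
Neston: 6  (via Dunly)
Tarn: 8  (via Yarm)
Fenn: 11  (via Neston)
Shortest route: Marden–Dunly–Neston–Fenn = 11 mi.

11 mi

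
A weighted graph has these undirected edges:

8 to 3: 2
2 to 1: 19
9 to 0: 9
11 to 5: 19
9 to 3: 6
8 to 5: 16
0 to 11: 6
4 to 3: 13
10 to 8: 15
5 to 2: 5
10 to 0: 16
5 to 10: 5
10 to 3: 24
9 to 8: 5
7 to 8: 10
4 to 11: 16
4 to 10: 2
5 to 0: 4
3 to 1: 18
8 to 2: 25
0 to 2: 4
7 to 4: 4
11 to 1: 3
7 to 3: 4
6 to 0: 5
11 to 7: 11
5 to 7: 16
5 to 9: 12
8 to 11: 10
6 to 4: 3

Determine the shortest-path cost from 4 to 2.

Compare a few routes:
4–10–5–2: 2+5+5 = 12
4–10–5–0–2: 2+5+4+4 = 15
The minimum is 12 via 4–10–5–2.

12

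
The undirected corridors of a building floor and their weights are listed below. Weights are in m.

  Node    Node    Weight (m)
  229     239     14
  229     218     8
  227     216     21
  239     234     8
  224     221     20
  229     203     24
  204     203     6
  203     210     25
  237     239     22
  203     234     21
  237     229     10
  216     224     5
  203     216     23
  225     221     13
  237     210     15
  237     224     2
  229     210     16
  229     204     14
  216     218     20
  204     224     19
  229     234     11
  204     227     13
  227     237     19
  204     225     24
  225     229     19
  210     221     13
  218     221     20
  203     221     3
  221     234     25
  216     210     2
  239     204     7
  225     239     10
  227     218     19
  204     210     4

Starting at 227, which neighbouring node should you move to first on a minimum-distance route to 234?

204

Compare a few routes:
227–204–203–234: 13+6+21 = 40
227–204–229–234: 13+14+11 = 38
227–218–229–234: 19+8+11 = 38
227–204–239–234: 13+7+8 = 28
The minimum is 28 m via 227–204–239–234.
So from 227 the first move is to 204.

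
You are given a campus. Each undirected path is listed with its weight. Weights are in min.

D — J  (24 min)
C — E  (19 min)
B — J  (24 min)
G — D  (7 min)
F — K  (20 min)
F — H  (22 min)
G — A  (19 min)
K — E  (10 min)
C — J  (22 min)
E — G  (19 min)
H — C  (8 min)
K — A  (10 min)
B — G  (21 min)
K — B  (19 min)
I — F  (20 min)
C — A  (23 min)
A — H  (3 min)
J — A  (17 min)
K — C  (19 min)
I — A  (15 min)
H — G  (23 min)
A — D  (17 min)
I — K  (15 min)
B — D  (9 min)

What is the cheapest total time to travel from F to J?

42 min

Running Dijkstra from F:
F: 0
I: 20  (via F)
K: 20  (via F)
H: 22  (via F)
A: 25  (via H)
C: 30  (via H)
E: 30  (via K)
B: 39  (via K)
D: 42  (via A)
J: 42  (via A)
Shortest route: F → H → A → J = 42 min.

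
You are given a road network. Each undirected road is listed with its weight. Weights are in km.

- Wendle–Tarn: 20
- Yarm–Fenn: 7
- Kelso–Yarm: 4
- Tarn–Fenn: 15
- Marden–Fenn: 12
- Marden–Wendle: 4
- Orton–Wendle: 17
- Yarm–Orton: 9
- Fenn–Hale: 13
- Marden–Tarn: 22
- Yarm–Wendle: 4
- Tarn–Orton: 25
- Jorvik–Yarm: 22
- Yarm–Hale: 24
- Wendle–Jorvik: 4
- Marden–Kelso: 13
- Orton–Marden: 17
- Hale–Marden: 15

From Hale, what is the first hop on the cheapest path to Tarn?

Fenn

Compare a few routes:
Hale - Marden - Tarn: 15+22 = 37
Hale - Marden - Wendle - Tarn: 15+4+20 = 39
Hale - Fenn - Tarn: 13+15 = 28
Cheapest is Hale - Fenn - Tarn at 28 km.
So from Hale the first move is to Fenn.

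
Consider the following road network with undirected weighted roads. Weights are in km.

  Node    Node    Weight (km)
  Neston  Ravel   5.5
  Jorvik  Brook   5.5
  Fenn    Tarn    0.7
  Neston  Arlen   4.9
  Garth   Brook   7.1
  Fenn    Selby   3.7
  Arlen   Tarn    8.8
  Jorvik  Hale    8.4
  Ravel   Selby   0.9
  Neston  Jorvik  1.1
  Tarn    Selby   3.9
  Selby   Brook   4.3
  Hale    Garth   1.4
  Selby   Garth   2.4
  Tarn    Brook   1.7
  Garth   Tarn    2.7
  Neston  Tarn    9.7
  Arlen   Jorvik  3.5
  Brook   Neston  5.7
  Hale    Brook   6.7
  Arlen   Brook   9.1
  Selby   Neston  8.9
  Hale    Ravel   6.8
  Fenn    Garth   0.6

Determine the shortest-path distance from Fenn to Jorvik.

7.9 km

Candidate routes:
Fenn–Tarn–Brook–Jorvik: 0.7+1.7+5.5 = 7.9
Fenn–Garth–Hale–Jorvik: 0.6+1.4+8.4 = 10.4
Fenn–Tarn–Brook–Neston–Jorvik: 0.7+1.7+5.7+1.1 = 9.2
Fenn–Garth–Tarn–Brook–Jorvik: 0.6+2.7+1.7+5.5 = 10.5
Cheapest is Fenn–Tarn–Brook–Jorvik at 7.9 km.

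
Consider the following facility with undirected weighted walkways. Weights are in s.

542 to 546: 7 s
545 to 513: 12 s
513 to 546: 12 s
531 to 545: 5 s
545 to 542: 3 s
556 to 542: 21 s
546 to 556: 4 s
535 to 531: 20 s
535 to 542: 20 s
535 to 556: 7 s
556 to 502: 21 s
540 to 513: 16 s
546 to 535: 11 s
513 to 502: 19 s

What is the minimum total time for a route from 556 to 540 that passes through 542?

42 s

Shortest 556→542: 556–546–542 = 11
Best 542 to 540: 542–545–513–540 costing 31
Total via 542: 11 + 31 = 42 s.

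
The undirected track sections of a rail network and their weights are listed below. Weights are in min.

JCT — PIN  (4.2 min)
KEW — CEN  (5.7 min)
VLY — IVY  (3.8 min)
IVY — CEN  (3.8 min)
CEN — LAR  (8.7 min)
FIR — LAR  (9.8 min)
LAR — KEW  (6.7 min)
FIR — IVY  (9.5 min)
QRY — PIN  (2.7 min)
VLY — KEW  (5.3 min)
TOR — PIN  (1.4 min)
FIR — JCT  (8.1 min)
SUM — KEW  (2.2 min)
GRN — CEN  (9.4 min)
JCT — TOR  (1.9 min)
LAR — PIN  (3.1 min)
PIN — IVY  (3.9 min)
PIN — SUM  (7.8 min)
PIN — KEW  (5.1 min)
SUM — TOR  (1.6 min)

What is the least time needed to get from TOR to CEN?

9.1 min

Candidate routes:
TOR → SUM → KEW → CEN: 1.6+2.2+5.7 = 9.5
TOR → PIN → LAR → CEN: 1.4+3.1+8.7 = 13.2
TOR → PIN → KEW → CEN: 1.4+5.1+5.7 = 12.2
TOR → PIN → IVY → CEN: 1.4+3.9+3.8 = 9.1
The minimum is 9.1 min via TOR → PIN → IVY → CEN.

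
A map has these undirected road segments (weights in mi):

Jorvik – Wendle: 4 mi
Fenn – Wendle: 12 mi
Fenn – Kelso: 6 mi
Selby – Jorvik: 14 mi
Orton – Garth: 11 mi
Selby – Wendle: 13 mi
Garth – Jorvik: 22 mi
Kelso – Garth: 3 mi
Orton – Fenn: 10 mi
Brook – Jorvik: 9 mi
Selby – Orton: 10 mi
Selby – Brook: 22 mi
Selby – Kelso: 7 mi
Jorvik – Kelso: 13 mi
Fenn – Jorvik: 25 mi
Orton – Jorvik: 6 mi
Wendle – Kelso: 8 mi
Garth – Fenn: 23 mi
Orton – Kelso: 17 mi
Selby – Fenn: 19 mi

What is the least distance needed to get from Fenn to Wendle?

12 mi

Candidate routes:
Fenn–Kelso–Wendle: 6+8 = 14
Fenn–Wendle: 12 = 12
The minimum is 12 mi via Fenn–Wendle.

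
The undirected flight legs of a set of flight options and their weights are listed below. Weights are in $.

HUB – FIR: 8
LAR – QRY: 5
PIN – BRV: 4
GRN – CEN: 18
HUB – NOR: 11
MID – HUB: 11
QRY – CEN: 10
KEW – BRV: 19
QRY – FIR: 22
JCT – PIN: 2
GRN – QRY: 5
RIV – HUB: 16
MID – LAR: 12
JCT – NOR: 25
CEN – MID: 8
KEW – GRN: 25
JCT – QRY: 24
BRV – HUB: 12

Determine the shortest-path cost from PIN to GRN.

Compare a few routes:
PIN → BRV → KEW → GRN: 4+19+25 = 48
PIN → JCT → QRY → GRN: 2+24+5 = 31
PIN → BRV → HUB → MID → LAR → QRY → GRN: 4+12+11+12+5+5 = 49
Cheapest is PIN → JCT → QRY → GRN at $31.

$31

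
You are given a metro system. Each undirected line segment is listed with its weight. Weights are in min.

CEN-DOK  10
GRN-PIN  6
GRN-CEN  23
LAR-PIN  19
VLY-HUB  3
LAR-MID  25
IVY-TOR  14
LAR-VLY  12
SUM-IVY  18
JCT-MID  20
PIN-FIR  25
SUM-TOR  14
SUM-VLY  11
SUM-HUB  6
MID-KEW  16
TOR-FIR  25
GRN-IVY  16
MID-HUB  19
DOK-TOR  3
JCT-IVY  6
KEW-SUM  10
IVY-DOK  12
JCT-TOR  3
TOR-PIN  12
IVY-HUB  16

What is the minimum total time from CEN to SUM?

Running Dijkstra from CEN:
CEN: 0
DOK: 10  (via CEN)
TOR: 13  (via DOK)
JCT: 16  (via TOR)
IVY: 22  (via DOK)
GRN: 23  (via CEN)
PIN: 25  (via TOR)
SUM: 27  (via TOR)
Shortest route: CEN → DOK → TOR → SUM = 27 min.

27 min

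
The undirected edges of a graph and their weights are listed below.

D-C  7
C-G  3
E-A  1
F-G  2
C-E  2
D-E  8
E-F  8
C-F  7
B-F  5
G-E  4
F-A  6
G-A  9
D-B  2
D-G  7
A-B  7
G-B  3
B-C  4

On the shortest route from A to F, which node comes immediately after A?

Compare a few routes:
A - F: 6 = 6
A - E - C - G - F: 1+2+3+2 = 8
A - E - G - F: 1+4+2 = 7
The minimum is 6 via A - F.
So from A the first move is to F.

F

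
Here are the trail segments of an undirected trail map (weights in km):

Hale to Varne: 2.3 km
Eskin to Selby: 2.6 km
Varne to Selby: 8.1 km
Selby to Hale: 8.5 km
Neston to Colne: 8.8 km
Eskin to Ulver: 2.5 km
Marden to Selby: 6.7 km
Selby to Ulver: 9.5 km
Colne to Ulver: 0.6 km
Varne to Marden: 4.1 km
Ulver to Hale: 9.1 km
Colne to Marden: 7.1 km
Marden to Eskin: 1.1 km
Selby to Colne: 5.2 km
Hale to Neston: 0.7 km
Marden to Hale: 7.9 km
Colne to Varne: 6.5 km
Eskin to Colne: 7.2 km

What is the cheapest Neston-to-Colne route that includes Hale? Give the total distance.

Shortest Neston→Hale: Neston → Hale = 0.7
Shortest Hale→Colne: Hale → Varne → Colne = 8.8
Total via Hale: 0.7 + 8.8 = 9.5 km.

9.5 km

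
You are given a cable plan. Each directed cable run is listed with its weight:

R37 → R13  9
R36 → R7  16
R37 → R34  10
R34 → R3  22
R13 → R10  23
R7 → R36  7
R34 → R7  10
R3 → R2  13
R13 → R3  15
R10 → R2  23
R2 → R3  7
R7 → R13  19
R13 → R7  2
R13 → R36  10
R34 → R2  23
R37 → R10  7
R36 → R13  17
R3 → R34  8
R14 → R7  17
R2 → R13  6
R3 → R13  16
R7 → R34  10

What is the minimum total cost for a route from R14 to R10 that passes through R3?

88

Shortest R14→R3: R14–R7–R34–R3 = 49
Shortest R3→R10: R3–R13–R10 = 39
Total via R3: 49 + 39 = 88.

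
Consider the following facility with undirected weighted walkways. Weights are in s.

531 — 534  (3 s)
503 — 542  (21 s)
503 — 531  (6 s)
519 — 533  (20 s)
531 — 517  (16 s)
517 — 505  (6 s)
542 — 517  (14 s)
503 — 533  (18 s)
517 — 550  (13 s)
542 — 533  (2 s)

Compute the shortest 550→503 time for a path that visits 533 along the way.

Best 550 to 533: 550 → 517 → 542 → 533 costing 29
Shortest 533→503: 533 → 503 = 18
Total via 533: 29 + 18 = 47 s.

47 s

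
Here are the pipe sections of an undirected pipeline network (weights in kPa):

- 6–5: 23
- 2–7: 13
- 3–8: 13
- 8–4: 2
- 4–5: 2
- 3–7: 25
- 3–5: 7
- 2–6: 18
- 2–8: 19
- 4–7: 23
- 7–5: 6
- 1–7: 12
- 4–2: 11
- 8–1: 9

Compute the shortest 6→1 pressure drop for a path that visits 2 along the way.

Best 6 to 2: 6–2 costing 18
Shortest 2→1: 2–4–8–1 = 22
Total via 2: 18 + 22 = 40 kPa.

40 kPa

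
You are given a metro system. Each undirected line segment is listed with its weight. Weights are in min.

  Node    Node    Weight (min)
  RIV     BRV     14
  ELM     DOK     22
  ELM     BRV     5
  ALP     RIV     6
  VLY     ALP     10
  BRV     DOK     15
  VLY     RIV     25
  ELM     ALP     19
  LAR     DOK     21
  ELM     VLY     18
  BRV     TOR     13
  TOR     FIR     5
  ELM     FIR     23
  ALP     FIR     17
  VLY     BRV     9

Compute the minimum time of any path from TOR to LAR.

49 min

Enumerating some paths:
TOR–BRV–DOK–LAR: 13+15+21 = 49
TOR–BRV–ELM–DOK–LAR: 13+5+22+21 = 61
TOR–FIR–ELM–BRV–DOK–LAR: 5+23+5+15+21 = 69
The minimum is 49 min via TOR–BRV–DOK–LAR.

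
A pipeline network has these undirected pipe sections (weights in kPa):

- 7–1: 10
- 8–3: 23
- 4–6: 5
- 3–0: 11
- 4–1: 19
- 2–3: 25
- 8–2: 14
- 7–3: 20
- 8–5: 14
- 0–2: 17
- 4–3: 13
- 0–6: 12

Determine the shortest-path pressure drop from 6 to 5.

Shortest distances from 6:
6: 0
4: 5  (via 6)
0: 12  (via 6)
3: 18  (via 4)
1: 24  (via 4)
2: 29  (via 0)
7: 34  (via 1)
8: 41  (via 3)
5: 55  (via 8)
Shortest route: 6–4–3–8–5 = 55 kPa.

55 kPa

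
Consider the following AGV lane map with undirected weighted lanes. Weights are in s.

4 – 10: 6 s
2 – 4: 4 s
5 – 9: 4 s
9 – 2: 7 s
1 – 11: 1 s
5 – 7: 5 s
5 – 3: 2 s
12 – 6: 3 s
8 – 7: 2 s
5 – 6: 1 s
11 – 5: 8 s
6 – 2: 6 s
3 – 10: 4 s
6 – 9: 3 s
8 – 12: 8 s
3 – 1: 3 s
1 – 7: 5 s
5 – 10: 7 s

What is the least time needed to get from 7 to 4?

Candidate routes:
7 - 5 - 6 - 2 - 4: 5+1+6+4 = 16
7 - 5 - 3 - 10 - 4: 5+2+4+6 = 17
Cheapest is 7 - 5 - 6 - 2 - 4 at 16 s.

16 s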